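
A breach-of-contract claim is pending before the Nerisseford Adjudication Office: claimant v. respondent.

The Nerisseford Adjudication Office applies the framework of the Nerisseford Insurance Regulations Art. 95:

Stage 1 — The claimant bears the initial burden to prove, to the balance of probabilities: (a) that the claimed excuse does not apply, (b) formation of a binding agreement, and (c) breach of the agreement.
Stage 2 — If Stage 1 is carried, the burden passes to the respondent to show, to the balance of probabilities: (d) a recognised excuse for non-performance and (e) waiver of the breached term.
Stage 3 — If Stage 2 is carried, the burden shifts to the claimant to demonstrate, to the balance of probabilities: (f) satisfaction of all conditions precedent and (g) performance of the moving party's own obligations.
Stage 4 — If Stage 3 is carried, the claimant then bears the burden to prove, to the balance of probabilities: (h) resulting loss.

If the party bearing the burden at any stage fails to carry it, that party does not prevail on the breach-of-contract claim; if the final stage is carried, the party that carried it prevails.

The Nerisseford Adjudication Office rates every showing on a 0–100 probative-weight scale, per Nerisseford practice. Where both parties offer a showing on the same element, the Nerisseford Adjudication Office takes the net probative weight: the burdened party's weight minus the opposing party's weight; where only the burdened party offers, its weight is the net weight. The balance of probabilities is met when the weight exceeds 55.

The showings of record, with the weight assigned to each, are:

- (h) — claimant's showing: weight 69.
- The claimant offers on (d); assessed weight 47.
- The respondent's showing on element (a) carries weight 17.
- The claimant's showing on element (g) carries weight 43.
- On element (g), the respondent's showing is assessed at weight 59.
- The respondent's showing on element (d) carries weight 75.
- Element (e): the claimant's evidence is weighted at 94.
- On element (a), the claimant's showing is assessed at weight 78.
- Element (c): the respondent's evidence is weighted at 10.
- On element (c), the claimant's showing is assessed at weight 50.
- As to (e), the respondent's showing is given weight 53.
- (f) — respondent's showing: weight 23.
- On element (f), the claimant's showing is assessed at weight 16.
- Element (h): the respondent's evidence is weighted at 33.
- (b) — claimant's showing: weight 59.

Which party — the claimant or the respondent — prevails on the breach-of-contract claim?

respondent

Stage 1 (claimant, the balance of probabilities, weight exceeds 55): (a) net 78−17=61 > 55 — meets; (b) 59 > 55 — meets; (c) net 50−10=40 ≤ 55 — fails.
  Not every element is met, so the claimant fails to carry Stage 1.
So the respondent prevails.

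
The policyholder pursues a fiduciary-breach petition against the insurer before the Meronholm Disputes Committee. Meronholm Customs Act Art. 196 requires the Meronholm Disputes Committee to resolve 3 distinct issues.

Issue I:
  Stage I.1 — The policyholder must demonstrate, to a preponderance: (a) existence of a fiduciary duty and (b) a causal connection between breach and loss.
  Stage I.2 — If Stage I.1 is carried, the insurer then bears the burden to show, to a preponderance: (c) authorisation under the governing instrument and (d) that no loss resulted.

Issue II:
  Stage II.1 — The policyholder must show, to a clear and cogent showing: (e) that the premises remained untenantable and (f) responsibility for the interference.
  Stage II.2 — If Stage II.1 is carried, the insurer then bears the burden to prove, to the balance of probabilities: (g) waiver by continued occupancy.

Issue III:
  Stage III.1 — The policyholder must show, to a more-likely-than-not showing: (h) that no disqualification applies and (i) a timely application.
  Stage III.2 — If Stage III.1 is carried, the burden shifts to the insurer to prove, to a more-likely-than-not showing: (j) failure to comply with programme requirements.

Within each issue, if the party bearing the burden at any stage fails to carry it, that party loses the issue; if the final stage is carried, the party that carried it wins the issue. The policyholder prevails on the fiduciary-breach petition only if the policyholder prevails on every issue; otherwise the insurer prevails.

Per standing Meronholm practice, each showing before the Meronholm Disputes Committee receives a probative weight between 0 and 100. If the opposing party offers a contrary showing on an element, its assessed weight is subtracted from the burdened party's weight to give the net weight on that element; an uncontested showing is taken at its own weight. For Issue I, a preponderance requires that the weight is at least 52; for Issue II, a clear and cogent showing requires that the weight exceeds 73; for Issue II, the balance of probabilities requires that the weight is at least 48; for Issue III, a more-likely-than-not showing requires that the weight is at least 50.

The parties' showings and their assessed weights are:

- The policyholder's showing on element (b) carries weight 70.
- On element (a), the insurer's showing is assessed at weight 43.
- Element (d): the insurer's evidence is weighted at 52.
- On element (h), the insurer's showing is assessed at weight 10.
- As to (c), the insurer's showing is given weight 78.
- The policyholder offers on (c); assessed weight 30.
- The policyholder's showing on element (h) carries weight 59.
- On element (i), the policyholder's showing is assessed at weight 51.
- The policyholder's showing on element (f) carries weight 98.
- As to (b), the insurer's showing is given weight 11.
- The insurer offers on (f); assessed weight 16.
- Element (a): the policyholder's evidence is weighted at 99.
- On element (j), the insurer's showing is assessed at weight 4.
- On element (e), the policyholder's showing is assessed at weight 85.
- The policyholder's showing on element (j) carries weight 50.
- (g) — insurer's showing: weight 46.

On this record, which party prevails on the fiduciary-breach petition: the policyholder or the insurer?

insurer

— Issue I —
At Stage I.1 the policyholder must meet a preponderance (weight is at least 52): on (a) the weight is 99 less the opposing 43 gives net 56, which does reach 52, so (a) meets the standard; on (b) the weight is 70 less the opposing 11 gives net 59, ≥ 52, so (b) meets the standard.
  The policyholder carries Stage I.1; the insurer now bears the burden.
At Stage I.2 the insurer must meet a preponderance (weight is at least 52): on (c) the weight is 78 less the opposing 30 gives net 48, < 52, so (c) does not meet the standard; on (d) the weight is 52, ≥ 52, so (d) meets the standard.
  The insurer does not carry Stage I.2.
The analysis ends at Stage I.2; the policyholder prevails on this issue.
— Issue II —
At Stage II.1 the policyholder must meet a clear and cogent showing (weight exceeds 73): on (e) the weight is 85, > 73, so (e) meets the standard; on (f) the weight is 98 less the opposing 16 gives net 82, which does exceed 73, so (f) meets the standard.
  Stage II.1 is satisfied; the onus moves to the insurer.
At Stage II.2 the insurer must meet the balance of probabilities (weight is at least 48): on (g) the weight is 46, which does not reach 48, so (g) does not meet the standard.
  The insurer does not carry Stage II.2.
So the policyholder prevails on this issue.
— Issue III —
At Stage III.1 the policyholder must meet a more-likely-than-not showing (weight is at least 50): on (h) the weight is 59 less the opposing 10 gives net 49, < 50, so (h) does not meet the standard; on (i) the weight is 51, ≥ 50, so (i) meets the standard.
  The policyholder does not carry Stage III.1.
The insurer prevails on this issue.
Per-issue: Issue I → policyholder; Issue II → policyholder; Issue III → insurer. The policyholder must prevail on every issue; overall, the insurer prevails.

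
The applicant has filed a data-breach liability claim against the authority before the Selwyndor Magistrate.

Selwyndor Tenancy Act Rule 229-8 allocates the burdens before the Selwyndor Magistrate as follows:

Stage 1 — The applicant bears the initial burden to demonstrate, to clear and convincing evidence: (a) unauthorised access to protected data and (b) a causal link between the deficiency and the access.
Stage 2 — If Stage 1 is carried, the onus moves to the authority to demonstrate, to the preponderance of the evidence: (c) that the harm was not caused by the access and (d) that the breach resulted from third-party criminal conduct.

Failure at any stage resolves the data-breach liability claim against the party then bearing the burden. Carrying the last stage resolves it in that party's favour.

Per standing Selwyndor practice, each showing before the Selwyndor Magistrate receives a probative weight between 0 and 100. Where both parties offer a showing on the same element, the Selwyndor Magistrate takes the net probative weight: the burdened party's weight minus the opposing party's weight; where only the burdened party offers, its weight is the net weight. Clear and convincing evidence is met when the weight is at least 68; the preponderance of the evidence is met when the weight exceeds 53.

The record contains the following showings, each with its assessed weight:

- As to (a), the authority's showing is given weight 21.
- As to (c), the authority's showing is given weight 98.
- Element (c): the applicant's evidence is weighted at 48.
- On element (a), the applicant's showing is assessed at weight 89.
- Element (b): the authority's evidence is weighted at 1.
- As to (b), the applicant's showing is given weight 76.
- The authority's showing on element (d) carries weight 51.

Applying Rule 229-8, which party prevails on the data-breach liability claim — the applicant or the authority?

Stage 1 — burden on applicant; standard: clear and convincing evidence (weight is at least 68).
    (a): 89 − 21 = 68 ≥ 68 [met]
    (b): 76 − 1 = 75 ≥ 68 [met]
  All elements met. The burden passes to the authority.
Stage 2 — burden on authority; standard: the preponderance of the evidence (weight exceeds 53).
    (c): 98 − 48 = 50 ≤ 53 [not met]
    (d): 51 ≤ 53 [not met]
  The authority does not carry Stage 2.
The applicant prevails.

applicant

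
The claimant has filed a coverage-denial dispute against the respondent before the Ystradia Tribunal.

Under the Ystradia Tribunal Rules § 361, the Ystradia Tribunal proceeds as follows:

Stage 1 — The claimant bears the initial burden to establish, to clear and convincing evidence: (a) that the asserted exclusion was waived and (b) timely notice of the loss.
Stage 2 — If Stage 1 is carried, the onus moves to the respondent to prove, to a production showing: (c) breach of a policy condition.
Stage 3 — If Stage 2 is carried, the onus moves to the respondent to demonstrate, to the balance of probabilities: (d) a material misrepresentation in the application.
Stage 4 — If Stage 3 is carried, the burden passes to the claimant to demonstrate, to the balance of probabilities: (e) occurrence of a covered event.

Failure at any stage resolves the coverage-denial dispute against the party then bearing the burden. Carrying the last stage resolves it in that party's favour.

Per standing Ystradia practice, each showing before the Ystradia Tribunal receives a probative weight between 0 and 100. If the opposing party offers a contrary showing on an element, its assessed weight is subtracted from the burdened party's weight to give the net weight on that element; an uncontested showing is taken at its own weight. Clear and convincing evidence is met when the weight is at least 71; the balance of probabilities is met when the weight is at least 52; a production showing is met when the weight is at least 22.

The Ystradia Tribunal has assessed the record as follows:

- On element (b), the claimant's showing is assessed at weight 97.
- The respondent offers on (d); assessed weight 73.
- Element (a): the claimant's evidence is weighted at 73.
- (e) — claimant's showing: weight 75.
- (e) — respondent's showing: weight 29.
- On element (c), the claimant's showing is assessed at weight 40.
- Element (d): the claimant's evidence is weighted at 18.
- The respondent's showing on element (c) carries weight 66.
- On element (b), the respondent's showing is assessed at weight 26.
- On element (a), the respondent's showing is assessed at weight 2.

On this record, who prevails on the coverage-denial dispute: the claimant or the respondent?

At Stage 1 the claimant must meet clear and convincing evidence (weight is at least 71): on (a) the weight is 73 less the opposing 2 gives net 71, ≥ 71, so (a) meets the standard; on (b) the weight is 97 less the opposing 26 gives net 71, which does reach 71, so (b) meets the standard.
  Stage 1 carried; the burden shifts to the respondent.
At Stage 2 the respondent must meet a production showing (weight is at least 22): on (c) the weight is 66 less the opposing 40 gives net 26, ≥ 22, so (c) meets the standard.
  All elements met. The respondent retains the burden for Stage 3.
At Stage 3 the respondent must meet the balance of probabilities (weight is at least 52): on (d) the weight is 73 less the opposing 18 gives net 55, ≥ 52, so (d) meets the standard.
  The respondent carries Stage 3; the claimant now bears the burden.
At Stage 4 the claimant must meet the balance of probabilities (weight is at least 52): on (e) the weight is 75 less the opposing 29 gives net 46, which does not reach 52, so (e) does not meet the standard.
  Not every element is met, so the claimant fails to carry Stage 4.
So the respondent prevails.

respondent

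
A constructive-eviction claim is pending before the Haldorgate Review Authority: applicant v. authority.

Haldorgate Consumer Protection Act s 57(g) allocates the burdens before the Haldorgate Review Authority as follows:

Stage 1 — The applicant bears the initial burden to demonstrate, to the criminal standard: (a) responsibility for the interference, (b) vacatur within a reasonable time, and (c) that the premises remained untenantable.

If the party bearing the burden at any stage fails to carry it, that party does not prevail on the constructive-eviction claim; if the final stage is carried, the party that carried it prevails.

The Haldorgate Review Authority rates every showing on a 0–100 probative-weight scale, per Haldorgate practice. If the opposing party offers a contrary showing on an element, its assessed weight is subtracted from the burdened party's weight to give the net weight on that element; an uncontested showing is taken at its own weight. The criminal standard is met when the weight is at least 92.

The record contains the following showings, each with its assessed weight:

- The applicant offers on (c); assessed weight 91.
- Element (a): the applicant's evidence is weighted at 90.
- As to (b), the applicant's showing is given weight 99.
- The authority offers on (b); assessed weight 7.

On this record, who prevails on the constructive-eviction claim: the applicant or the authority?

At Stage 1 the applicant must meet the criminal standard (weight is at least 92): on (a) the weight is 90, < 92, so (a) does not meet the standard; on (b) the weight is 99 less the opposing 7 gives net 92, which does reach 92, so (b) meets the standard; on (c) the weight is 91, < 92, so (c) does not meet the standard.
  The applicant does not carry Stage 1.
So the authority prevails.

authority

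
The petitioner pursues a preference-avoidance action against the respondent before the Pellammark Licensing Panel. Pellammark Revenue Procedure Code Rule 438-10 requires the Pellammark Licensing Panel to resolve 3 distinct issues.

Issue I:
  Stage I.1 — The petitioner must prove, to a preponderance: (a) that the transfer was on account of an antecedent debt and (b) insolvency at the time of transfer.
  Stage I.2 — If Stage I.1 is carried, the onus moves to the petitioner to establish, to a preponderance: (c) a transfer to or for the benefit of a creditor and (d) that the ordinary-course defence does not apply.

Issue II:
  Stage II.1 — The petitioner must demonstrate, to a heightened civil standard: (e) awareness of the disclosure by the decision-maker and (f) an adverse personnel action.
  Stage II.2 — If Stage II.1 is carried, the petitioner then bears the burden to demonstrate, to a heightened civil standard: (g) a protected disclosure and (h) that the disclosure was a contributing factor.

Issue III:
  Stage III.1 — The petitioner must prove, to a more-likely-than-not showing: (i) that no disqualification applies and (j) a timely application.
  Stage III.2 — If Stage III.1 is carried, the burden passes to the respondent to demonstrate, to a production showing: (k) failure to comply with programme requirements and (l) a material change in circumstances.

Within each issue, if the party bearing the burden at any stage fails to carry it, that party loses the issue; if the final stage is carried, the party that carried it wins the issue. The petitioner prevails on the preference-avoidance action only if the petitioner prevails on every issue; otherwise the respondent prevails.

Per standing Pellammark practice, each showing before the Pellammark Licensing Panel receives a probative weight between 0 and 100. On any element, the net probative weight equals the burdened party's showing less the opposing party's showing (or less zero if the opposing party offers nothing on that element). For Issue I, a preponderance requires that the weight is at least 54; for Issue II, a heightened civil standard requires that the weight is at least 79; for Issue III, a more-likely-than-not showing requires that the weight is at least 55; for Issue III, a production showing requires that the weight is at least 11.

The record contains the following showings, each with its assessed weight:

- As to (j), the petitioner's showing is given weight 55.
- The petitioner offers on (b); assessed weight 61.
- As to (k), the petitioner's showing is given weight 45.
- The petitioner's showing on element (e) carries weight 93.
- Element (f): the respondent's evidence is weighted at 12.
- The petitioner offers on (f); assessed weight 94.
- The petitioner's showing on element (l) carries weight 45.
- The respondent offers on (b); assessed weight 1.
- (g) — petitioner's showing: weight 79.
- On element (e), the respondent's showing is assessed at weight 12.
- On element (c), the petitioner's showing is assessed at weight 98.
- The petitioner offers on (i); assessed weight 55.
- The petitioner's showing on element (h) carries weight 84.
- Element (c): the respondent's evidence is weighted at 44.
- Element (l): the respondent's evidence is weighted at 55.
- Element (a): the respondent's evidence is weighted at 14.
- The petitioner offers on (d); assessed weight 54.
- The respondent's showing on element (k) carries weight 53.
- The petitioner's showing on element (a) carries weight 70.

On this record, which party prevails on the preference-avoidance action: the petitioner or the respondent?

— Issue I —
Stage I.1 (petitioner, a preponderance, weight is at least 54): (a) net 70−14=56 ≥ 54 — meets; (b) net 61−1=60 ≥ 54 — meets.
  Stage I.1 carried; the burden remains with the petitioner.
Stage I.2 (petitioner, a preponderance, weight is at least 54): (c) net 98−44=54 ≥ 54 — meets; (d) 54 ≥ 54 — meets.
  The petitioner carries the last stage.
With every stage satisfied, the petitioner prevails on this issue.
— Issue II —
Stage II.1 — burden on petitioner; standard: a heightened civil standard (weight is at least 79).
    (e): 93 − 12 = 81 ≥ 79 [met]
    (f): 94 − 12 = 82 ≥ 79 [met]
  Stage II.1 carried; the burden remains with the petitioner.
Stage II.2 — burden on petitioner; standard: a heightened civil standard (weight is at least 79).
    (g): 79 ≥ 79 [met]
    (h): 84 ≥ 79 [met]
  All elements met at the final stage.
Every stage carried; the petitioner prevails on this issue.
— Issue III —
Stage III.1 — burden on petitioner; standard: a more-likely-than-not showing (weight is at least 55).
    (i): 55 ≥ 55 [met]
    (j): 55 ≥ 55 [met]
  Stage III.1 is satisfied; the onus moves to the respondent.
Stage III.2 — burden on respondent; standard: a production showing (weight is at least 11).
    (k): 53 − 45 = 8 < 11 [not met]
    (l): 55 − 45 = 10 < 11 [not met]
  The respondent does not carry Stage III.2.
The petitioner prevails on this issue.
Per-issue: Issue I → petitioner; Issue II → petitioner; Issue III → petitioner. The petitioner must prevail on every issue; overall, the petitioner prevails.

petitioner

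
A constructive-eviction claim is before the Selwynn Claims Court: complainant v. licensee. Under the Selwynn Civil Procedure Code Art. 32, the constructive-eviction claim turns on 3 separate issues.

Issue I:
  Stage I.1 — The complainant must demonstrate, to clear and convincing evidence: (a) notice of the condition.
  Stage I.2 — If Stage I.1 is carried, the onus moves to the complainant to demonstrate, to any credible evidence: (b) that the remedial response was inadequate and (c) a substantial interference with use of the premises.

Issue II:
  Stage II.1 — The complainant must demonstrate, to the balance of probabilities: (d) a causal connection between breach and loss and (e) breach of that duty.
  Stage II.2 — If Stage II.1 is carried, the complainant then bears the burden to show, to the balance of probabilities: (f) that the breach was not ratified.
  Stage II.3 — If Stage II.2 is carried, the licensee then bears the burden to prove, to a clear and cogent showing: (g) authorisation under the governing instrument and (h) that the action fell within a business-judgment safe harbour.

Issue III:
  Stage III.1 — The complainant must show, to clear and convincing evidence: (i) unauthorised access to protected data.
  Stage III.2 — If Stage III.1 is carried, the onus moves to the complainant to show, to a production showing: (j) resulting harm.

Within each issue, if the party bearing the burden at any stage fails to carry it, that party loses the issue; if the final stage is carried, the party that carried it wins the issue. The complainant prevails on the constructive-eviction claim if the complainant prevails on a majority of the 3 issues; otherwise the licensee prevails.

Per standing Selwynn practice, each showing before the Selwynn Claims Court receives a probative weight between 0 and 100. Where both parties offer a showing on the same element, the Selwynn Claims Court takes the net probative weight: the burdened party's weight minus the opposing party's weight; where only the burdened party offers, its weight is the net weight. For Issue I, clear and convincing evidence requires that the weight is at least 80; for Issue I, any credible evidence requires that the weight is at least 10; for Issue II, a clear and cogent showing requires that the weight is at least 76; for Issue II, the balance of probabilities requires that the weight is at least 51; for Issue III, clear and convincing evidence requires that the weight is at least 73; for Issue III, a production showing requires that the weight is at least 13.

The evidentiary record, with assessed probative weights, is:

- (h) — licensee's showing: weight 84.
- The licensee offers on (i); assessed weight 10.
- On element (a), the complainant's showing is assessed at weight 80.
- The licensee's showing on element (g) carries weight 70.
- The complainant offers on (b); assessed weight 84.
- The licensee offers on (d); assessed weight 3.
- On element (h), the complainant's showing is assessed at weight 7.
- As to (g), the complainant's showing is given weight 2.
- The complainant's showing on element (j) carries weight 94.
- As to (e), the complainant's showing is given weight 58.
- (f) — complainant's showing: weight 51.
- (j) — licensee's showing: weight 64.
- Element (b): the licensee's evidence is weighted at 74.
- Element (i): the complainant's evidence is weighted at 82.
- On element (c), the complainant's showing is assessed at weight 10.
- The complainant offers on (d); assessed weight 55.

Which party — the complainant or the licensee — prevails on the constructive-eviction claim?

— Issue I —
Stage I.1 — burden on complainant; standard: clear and convincing evidence (weight is at least 80).
    (a): 80 ≥ 80 [met]
  Stage I.1 carried; the burden remains with the complainant.
Stage I.2 — burden on complainant; standard: any credible evidence (weight is at least 10).
    (b): 84 − 74 = 10 ≥ 10 [met]
    (c): 10 ≥ 10 [met]
  Stage I.2 carried; the final stage is satisfied.
Every stage carried; the complainant prevails on this issue.
— Issue II —
Stage II.1 (complainant, the balance of probabilities, weight is at least 51): (d) net 55−3=52 ≥ 51 — meets; (e) 58 ≥ 51 — meets.
  Stage II.1 is satisfied; the complainant continues to bear the burden.
Stage II.2 (complainant, the balance of probabilities, weight is at least 51): (f) 51 ≥ 51 — meets.
  The complainant carries Stage II.2; the licensee now bears the burden.
Stage II.3 (licensee, a clear and cogent showing, weight is at least 76): (g) net 70−2=68 < 76 — fails; (h) net 84−7=77 ≥ 76 — meets.
  Stage II.3 not carried; the licensee fails its burden.
So the complainant prevails on this issue.
— Issue III —
Stage III.1 (complainant, clear and convincing evidence, weight is at least 73): (i) net 82−10=72 < 73 — fails.
  Not every element is met, so the complainant fails to carry Stage III.1.
So the licensee prevails on this issue.
Per-issue: Issue I → complainant; Issue II → complainant; Issue III → licensee. The complainant must prevail on a majority of issues; overall, the complainant prevails.

complainant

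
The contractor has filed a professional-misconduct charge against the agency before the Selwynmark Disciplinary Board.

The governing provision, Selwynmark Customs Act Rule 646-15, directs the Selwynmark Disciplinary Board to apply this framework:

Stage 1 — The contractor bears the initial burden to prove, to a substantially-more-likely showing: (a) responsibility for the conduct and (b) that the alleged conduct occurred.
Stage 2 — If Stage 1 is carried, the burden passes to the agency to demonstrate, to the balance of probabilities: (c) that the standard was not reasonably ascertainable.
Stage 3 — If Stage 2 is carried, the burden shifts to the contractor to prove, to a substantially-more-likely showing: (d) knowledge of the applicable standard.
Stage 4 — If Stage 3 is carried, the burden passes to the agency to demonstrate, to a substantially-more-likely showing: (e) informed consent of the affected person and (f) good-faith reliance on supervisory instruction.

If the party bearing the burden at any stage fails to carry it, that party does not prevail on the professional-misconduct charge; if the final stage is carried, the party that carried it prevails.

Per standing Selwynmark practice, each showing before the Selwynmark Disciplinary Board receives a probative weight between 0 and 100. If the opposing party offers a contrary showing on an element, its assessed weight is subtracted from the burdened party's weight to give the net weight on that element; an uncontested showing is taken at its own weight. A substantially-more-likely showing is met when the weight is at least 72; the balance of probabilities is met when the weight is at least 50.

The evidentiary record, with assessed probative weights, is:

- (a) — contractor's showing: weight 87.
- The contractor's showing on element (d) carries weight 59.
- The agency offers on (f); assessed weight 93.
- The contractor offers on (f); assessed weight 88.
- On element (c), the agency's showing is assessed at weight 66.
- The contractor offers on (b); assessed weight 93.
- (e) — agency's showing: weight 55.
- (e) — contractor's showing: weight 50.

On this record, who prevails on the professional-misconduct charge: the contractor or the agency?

agency

Stage 1 — burden on contractor; standard: a substantially-more-likely showing (weight is at least 72).
    (a): 87 ≥ 72 [met]
    (b): 93 ≥ 72 [met]
  The contractor carries Stage 1; the agency now bears the burden.
Stage 2 — burden on agency; standard: the balance of probabilities (weight is at least 50).
    (c): 66 ≥ 50 [met]
  All elements met. The burden passes to the contractor.
Stage 3 — burden on contractor; standard: a substantially-more-likely showing (weight is at least 72).
    (d): 59 < 72 [not met]
  Not every element is met, so the contractor fails to carry Stage 3.
The analysis ends at Stage 3; the agency prevails.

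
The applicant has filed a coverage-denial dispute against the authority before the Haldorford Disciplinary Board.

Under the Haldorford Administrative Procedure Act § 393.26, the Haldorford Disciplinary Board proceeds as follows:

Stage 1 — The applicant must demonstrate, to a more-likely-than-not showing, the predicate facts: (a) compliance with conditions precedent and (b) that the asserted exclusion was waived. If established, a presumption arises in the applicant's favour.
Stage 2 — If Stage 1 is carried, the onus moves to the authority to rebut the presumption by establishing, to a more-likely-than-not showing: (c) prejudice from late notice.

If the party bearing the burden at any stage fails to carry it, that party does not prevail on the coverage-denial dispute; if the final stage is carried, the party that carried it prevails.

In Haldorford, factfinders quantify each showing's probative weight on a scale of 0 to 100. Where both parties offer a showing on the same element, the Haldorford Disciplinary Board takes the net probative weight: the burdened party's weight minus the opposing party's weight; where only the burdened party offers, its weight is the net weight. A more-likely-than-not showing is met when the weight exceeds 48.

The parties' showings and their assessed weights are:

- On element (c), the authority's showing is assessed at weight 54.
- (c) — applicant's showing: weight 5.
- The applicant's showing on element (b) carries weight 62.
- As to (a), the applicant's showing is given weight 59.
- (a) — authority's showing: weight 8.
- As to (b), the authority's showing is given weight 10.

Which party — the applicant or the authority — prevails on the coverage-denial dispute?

Stage 1 (applicant, a more-likely-than-not showing, weight exceeds 48): (a) net 59−8=51 > 48 — meets; (b) net 62−10=52 > 48 — meets.
  The applicant carries Stage 1; the authority now bears the burden.
Stage 2 (authority, a more-likely-than-not showing, weight exceeds 48): (c) net 54−5=49 > 48 — meets.
  All elements met at the final stage.
Every stage carried; the authority prevails.

authority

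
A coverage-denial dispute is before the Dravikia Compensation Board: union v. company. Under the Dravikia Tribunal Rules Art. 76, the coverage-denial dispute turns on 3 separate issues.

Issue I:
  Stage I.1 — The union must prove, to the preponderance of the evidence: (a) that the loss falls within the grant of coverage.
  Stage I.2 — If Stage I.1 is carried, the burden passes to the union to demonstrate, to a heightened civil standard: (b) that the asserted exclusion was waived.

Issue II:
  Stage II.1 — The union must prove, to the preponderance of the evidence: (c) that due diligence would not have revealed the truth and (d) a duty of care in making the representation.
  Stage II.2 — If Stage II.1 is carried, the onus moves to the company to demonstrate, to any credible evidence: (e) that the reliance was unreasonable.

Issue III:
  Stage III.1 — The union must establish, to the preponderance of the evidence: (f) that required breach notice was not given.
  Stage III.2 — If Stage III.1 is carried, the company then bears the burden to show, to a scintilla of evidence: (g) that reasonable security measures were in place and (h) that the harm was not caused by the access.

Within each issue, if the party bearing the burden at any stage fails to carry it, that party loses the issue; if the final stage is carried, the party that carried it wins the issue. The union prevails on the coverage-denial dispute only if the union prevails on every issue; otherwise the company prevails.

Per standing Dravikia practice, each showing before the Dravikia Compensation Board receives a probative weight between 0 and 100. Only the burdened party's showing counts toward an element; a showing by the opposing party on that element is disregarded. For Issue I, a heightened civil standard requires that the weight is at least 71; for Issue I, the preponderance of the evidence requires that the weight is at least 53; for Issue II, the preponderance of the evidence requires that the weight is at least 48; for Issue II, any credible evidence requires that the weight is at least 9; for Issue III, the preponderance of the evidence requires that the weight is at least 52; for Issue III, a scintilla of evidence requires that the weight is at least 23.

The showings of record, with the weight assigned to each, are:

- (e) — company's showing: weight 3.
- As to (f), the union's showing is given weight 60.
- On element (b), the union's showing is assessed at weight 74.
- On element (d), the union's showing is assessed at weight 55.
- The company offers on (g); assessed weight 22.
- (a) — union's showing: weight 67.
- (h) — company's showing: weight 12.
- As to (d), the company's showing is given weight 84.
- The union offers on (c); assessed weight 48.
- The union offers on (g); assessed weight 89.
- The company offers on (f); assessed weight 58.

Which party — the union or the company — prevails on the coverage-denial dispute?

union

— Issue I —
Stage I.1 — burden on union; standard: the preponderance of the evidence (weight is at least 53).
    (a): 67 ≥ 53 [met]
  Stage I.1 carried; the burden remains with the union.
Stage I.2 — burden on union; standard: a heightened civil standard (weight is at least 71).
    (b): 74 ≥ 71 [met]
  The union carries the last stage.
All stages carried — the union prevails on this issue.
— Issue II —
At Stage II.1 the union must meet the preponderance of the evidence (weight is at least 48): on (c) the weight is 48, ≥ 48, so (c) meets the standard; on (d) the weight is 55 (the company's 84 is given no effect), which does reach 48, so (d) meets the standard.
  Stage II.1 carried; the burden shifts to the company.
At Stage II.2 the company must meet any credible evidence (weight is at least 9): on (e) the weight is 3, < 9, so (e) does not meet the standard.
  The company does not carry Stage II.2.
The union prevails on this issue.
— Issue III —
Stage III.1 — burden on union; standard: the preponderance of the evidence (weight is at least 52).
    (f): 60 (company's 58 disregarded) ≥ 52 [met]
  Stage III.1 is satisfied; the onus moves to the company.
Stage III.2 — burden on company; standard: a scintilla of evidence (weight is at least 23).
    (g): 22 (union's 89 disregarded) < 23 [not met]
    (h): 12 < 23 [not met]
  Not every element is met, so the company fails to carry Stage III.2.
So the union prevails on this issue.
Per-issue: Issue I → union; Issue II → union; Issue III → union. The union must prevail on every issue; overall, the union prevails.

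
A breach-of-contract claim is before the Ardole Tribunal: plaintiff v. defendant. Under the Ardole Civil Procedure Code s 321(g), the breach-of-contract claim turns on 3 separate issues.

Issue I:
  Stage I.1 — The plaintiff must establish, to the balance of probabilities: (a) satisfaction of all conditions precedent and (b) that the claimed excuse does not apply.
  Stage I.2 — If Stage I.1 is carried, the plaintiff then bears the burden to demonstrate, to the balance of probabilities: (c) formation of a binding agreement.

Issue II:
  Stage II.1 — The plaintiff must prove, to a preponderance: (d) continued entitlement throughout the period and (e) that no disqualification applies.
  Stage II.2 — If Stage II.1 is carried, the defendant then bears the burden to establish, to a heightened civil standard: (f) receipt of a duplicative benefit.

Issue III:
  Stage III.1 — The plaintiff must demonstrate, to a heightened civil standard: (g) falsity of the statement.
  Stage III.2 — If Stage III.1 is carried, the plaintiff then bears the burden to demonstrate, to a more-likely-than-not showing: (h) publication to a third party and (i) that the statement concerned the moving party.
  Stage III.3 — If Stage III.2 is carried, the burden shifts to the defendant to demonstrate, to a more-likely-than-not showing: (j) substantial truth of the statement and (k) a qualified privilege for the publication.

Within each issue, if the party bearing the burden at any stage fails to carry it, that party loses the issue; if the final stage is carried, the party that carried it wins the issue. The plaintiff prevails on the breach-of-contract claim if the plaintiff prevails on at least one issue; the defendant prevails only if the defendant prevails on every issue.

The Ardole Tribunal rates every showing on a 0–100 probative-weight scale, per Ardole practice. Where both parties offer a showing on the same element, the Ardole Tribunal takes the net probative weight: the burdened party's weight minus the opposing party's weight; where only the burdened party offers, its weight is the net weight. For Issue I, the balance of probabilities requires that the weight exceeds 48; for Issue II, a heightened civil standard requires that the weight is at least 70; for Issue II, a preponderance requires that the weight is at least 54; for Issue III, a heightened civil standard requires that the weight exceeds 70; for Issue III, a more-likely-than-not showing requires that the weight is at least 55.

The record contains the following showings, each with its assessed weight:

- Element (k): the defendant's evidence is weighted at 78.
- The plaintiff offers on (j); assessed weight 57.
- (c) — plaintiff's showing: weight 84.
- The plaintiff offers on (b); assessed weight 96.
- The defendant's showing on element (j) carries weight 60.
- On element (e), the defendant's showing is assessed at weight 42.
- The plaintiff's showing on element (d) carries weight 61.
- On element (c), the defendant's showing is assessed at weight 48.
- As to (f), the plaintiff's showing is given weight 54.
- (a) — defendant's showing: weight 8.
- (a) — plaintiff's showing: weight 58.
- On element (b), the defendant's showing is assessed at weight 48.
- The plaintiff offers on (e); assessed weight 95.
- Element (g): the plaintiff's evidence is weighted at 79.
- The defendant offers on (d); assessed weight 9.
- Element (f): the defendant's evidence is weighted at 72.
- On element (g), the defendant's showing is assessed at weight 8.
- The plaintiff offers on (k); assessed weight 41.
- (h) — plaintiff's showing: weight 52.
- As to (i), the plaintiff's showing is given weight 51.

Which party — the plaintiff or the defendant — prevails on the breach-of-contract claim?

— Issue I —
Stage I.1 (plaintiff, the balance of probabilities, weight exceeds 48): (a) net 58−8=50 > 48 — meets; (b) net 96−48=48 ≤ 48 — fails.
  Stage I.1 not carried; the plaintiff fails its burden.
So the defendant prevails on this issue.
— Issue II —
At Stage II.1 the plaintiff must meet a preponderance (weight is at least 54): on (d) the weight is 61 less the opposing 9 gives net 52, which does not reach 54, so (d) does not meet the standard; on (e) the weight is 95 less the opposing 42 gives net 53, which does not reach 54, so (e) does not meet the standard.
  Stage II.1 not carried; the plaintiff fails its burden.
The analysis ends at Stage II.1; the defendant prevails on this issue.
— Issue III —
Stage III.1 — burden on plaintiff; standard: a heightened civil standard (weight exceeds 70).
    (g): 79 − 8 = 71 > 70 [met]
  Stage III.1 carried; the burden remains with the plaintiff.
Stage III.2 — burden on plaintiff; standard: a more-likely-than-not showing (weight is at least 55).
    (h): 52 < 55 [not met]
    (i): 51 < 55 [not met]
  The plaintiff does not carry Stage III.2.
So the defendant prevails on this issue.
Per-issue: Issue I → defendant; Issue II → defendant; Issue III → defendant. The plaintiff must prevail on at least one issue; overall, the defendant prevails.

defendant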